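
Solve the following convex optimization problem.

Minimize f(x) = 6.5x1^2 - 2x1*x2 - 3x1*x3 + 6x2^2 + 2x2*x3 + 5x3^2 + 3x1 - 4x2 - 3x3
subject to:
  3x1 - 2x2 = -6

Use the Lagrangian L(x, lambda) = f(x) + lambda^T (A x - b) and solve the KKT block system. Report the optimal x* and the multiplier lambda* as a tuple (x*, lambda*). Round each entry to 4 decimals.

Form the Lagrangian:
  L(x, lambda) = (1/2) x^T Q x + c^T x + lambda^T (A x - b)
Stationarity (grad_x L = 0): Q x + c + A^T lambda = 0.
Primal feasibility: A x = b.

This gives the KKT block system:
  [ Q   A^T ] [ x     ]   [-c ]
  [ A    0  ] [ lambda ] = [ b ]

Solving the linear system:
  x*      = (-1.3235, 1.0147, -0.3)
  lambda* = (5.1118)
  f(x*)   = 11.7706

x* = (-1.3235, 1.0147, -0.3), lambda* = (5.1118)


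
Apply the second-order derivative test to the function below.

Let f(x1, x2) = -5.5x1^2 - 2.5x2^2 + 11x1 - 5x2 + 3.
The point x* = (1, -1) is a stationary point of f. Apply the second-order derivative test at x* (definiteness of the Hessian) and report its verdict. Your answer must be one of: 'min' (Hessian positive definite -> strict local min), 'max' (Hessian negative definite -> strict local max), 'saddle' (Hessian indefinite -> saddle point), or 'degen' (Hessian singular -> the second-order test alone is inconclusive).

Compute the Hessian H = grad^2 f:
  H = [[-11, 0], [0, -5]]
Verify stationarity: grad f(x*) = H x* + g = (0, 0).
Eigenvalues of H: -11, -5.
Both eigenvalues < 0, so H is negative definite -> x* is a strict local max.

max


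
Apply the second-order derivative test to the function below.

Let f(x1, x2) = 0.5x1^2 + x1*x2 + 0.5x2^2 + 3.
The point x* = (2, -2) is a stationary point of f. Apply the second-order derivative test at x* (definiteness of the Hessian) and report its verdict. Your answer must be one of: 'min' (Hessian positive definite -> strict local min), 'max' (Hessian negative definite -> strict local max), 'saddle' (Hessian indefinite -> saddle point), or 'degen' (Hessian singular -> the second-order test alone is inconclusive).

Compute the Hessian H = grad^2 f:
  H = [[1, 1], [1, 1]]
Verify stationarity: grad f(x*) = H x* + g = (0, 0).
Eigenvalues of H: 0, 2.
H has a zero eigenvalue (singular; positive semidefinite but not definite), so H is neither positive definite, negative definite, nor indefinite. The second-order test alone is inconclusive -> degen.
(Indeed, f is constant along the null direction of H through x*, so x* is not a strict local extremum.)

degen


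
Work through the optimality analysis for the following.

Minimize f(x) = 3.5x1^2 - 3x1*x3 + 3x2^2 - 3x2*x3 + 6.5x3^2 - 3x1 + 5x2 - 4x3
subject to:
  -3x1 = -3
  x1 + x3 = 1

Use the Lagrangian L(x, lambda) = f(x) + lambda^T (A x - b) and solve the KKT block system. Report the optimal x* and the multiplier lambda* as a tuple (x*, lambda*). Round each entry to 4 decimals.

Form the Lagrangian:
  L(x, lambda) = (1/2) x^T Q x + c^T x + lambda^T (A x - b)
Stationarity (grad_x L = 0): Q x + c + A^T lambda = 0.
Primal feasibility: A x = b.

This gives the KKT block system:
  [ Q   A^T ] [ x     ]   [-c ]
  [ A    0  ] [ lambda ] = [ b ]

Solving the linear system:
  x*      = (1, -0.8333, 0)
  lambda* = (2.8333, 4.5)
  f(x*)   = -1.5833

x* = (1, -0.8333, 0), lambda* = (2.8333, 4.5)


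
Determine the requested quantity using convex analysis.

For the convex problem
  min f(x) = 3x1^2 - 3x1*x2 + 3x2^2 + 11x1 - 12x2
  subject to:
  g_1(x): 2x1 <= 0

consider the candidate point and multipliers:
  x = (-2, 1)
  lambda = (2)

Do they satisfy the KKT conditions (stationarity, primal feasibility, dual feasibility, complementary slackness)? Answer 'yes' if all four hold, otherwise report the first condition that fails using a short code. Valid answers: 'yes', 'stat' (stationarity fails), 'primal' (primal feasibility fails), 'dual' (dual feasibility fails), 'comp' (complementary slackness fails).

Gradient of f: grad f(x) = Q x + c = (-4, 0)
Constraint values g_i(x) = a_i^T x - b_i:
  g_1((-2, 1)) = -4
Stationarity residual: grad f(x) + sum_i lambda_i a_i = (0, 0)
  -> stationarity OK
Primal feasibility (all g_i <= 0): OK
Dual feasibility (all lambda_i >= 0): OK
Complementary slackness (lambda_i * g_i(x) = 0 for all i): FAILS

Verdict: the first failing condition is complementary_slackness -> comp.

comp


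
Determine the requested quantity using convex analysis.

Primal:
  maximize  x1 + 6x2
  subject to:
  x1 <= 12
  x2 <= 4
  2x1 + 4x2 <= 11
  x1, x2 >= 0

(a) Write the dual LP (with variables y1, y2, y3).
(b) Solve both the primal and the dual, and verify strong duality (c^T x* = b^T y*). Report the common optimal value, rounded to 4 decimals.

The standard primal-dual pair for 'max c^T x s.t. A x <= b, x >= 0' is:
  Dual:  min b^T y  s.t.  A^T y >= c,  y >= 0.

So the dual LP is:
  minimize  12y1 + 4y2 + 11y3
  subject to:
    y1 + 2y3 >= 1
    y2 + 4y3 >= 6
    y1, y2, y3 >= 0

Solving the primal: x* = (0, 2.75).
  primal value c^T x* = 16.5.
Solving the dual: y* = (0, 0, 1.5).
  dual value b^T y* = 16.5.
Strong duality: c^T x* = b^T y*. Confirmed.

16.5


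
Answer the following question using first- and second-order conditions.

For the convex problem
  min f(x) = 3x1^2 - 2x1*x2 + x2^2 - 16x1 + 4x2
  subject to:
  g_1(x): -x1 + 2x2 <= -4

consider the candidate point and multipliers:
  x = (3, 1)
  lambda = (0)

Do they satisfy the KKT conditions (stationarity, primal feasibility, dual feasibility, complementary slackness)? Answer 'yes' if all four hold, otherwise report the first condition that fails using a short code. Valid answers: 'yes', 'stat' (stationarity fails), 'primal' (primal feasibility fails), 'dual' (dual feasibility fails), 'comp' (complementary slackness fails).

Gradient of f: grad f(x) = Q x + c = (0, 0)
Constraint values g_i(x) = a_i^T x - b_i:
  g_1((3, 1)) = 3
Stationarity residual: grad f(x) + sum_i lambda_i a_i = (0, 0)
  -> stationarity OK
Primal feasibility (all g_i <= 0): FAILS
Dual feasibility (all lambda_i >= 0): OK
Complementary slackness (lambda_i * g_i(x) = 0 for all i): OK

Verdict: the first failing condition is primal_feasibility -> primal.

primal


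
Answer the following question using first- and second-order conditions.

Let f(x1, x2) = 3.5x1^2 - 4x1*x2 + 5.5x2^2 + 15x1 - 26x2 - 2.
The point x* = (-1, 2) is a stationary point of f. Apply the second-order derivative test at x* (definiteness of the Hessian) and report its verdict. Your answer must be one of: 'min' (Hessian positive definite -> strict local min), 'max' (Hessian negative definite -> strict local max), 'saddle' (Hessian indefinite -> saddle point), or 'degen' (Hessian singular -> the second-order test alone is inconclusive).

Compute the Hessian H = grad^2 f:
  H = [[7, -4], [-4, 11]]
Verify stationarity: grad f(x*) = H x* + g = (0, 0).
Eigenvalues of H: 4.5279, 13.4721.
Both eigenvalues > 0, so H is positive definite -> x* is a strict local min.

min


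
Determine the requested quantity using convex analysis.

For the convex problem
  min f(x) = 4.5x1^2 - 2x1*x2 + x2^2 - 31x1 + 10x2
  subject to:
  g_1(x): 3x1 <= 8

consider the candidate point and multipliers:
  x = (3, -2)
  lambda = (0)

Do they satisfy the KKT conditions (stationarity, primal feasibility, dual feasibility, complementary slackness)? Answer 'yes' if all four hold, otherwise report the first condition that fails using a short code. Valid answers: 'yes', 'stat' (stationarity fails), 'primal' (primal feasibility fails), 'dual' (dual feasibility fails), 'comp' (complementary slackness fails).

Gradient of f: grad f(x) = Q x + c = (0, 0)
Constraint values g_i(x) = a_i^T x - b_i:
  g_1((3, -2)) = 1
Stationarity residual: grad f(x) + sum_i lambda_i a_i = (0, 0)
  -> stationarity OK
Primal feasibility (all g_i <= 0): FAILS
Dual feasibility (all lambda_i >= 0): OK
Complementary slackness (lambda_i * g_i(x) = 0 for all i): OK

Verdict: the first failing condition is primal_feasibility -> primal.

primal


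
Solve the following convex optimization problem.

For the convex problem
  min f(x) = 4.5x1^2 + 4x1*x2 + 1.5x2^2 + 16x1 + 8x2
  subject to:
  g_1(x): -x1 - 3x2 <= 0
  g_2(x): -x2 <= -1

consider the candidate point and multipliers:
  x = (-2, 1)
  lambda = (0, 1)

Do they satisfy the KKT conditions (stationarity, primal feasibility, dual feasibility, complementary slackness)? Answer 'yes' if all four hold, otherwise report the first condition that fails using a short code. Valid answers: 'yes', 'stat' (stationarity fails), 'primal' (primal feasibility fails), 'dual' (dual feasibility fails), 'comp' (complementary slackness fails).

Gradient of f: grad f(x) = Q x + c = (2, 3)
Constraint values g_i(x) = a_i^T x - b_i:
  g_1((-2, 1)) = -1
  g_2((-2, 1)) = 0
Stationarity residual: grad f(x) + sum_i lambda_i a_i = (2, 2)
  -> stationarity FAILS
Primal feasibility (all g_i <= 0): OK
Dual feasibility (all lambda_i >= 0): OK
Complementary slackness (lambda_i * g_i(x) = 0 for all i): OK

Verdict: the first failing condition is stationarity -> stat.

stat


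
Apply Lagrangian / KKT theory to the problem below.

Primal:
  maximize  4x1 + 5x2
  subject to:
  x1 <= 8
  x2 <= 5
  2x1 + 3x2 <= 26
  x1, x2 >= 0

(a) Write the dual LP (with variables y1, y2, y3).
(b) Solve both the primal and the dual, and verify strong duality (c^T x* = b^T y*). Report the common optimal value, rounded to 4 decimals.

The standard primal-dual pair for 'max c^T x s.t. A x <= b, x >= 0' is:
  Dual:  min b^T y  s.t.  A^T y >= c,  y >= 0.

So the dual LP is:
  minimize  8y1 + 5y2 + 26y3
  subject to:
    y1 + 2y3 >= 4
    y2 + 3y3 >= 5
    y1, y2, y3 >= 0

Solving the primal: x* = (8, 3.3333).
  primal value c^T x* = 48.6667.
Solving the dual: y* = (0.6667, 0, 1.6667).
  dual value b^T y* = 48.6667.
Strong duality: c^T x* = b^T y*. Confirmed.

48.6667


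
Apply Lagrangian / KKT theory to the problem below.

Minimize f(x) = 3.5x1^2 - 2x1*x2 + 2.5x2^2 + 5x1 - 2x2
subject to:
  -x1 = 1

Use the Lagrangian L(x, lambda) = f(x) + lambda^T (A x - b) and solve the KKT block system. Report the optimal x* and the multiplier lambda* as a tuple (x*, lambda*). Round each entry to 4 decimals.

Form the Lagrangian:
  L(x, lambda) = (1/2) x^T Q x + c^T x + lambda^T (A x - b)
Stationarity (grad_x L = 0): Q x + c + A^T lambda = 0.
Primal feasibility: A x = b.

This gives the KKT block system:
  [ Q   A^T ] [ x     ]   [-c ]
  [ A    0  ] [ lambda ] = [ b ]

Solving the linear system:
  x*      = (-1, 0)
  lambda* = (-2)
  f(x*)   = -1.5

x* = (-1, 0), lambda* = (-2)


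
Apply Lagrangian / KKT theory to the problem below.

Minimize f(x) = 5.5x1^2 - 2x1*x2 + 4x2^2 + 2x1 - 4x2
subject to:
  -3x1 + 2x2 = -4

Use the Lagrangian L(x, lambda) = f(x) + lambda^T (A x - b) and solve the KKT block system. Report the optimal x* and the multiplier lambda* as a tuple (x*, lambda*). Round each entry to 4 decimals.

Form the Lagrangian:
  L(x, lambda) = (1/2) x^T Q x + c^T x + lambda^T (A x - b)
Stationarity (grad_x L = 0): Q x + c + A^T lambda = 0.
Primal feasibility: A x = b.

This gives the KKT block system:
  [ Q   A^T ] [ x     ]   [-c ]
  [ A    0  ] [ lambda ] = [ b ]

Solving the linear system:
  x*      = (1.0435, -0.4348)
  lambda* = (4.7826)
  f(x*)   = 11.4783

x* = (1.0435, -0.4348), lambda* = (4.7826)


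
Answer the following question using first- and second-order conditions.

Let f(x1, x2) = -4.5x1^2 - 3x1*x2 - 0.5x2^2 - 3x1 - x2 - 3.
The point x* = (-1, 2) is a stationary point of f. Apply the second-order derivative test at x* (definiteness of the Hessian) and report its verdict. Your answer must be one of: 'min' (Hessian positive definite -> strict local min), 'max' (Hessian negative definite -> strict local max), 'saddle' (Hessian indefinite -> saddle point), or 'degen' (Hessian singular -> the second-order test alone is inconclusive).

Compute the Hessian H = grad^2 f:
  H = [[-9, -3], [-3, -1]]
Verify stationarity: grad f(x*) = H x* + g = (0, 0).
Eigenvalues of H: -10, 0.
H has a zero eigenvalue (singular; negative semidefinite but not definite), so H is neither positive definite, negative definite, nor indefinite. The second-order test alone is inconclusive -> degen.
(Indeed, f is constant along the null direction of H through x*, so x* is not a strict local extremum.)

degen


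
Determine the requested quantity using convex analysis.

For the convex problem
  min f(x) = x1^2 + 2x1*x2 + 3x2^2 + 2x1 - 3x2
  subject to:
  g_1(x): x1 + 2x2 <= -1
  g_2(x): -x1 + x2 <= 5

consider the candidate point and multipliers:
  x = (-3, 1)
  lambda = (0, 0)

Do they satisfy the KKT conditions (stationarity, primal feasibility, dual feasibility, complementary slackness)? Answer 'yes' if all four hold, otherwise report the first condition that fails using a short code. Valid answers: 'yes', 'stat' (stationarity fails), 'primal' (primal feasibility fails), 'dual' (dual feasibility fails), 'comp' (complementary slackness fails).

Gradient of f: grad f(x) = Q x + c = (-2, -3)
Constraint values g_i(x) = a_i^T x - b_i:
  g_1((-3, 1)) = 0
  g_2((-3, 1)) = -1
Stationarity residual: grad f(x) + sum_i lambda_i a_i = (-2, -3)
  -> stationarity FAILS
Primal feasibility (all g_i <= 0): OK
Dual feasibility (all lambda_i >= 0): OK
Complementary slackness (lambda_i * g_i(x) = 0 for all i): OK

Verdict: the first failing condition is stationarity -> stat.

stat


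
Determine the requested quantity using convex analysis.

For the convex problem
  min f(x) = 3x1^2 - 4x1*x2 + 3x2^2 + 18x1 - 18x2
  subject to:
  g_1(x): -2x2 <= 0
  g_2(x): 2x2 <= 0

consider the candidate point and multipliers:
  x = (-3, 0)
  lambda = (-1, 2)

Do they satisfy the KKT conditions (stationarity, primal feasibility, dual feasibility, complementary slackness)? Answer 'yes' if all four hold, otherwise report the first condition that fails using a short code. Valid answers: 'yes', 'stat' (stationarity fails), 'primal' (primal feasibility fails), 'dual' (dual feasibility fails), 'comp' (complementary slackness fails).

Gradient of f: grad f(x) = Q x + c = (0, -6)
Constraint values g_i(x) = a_i^T x - b_i:
  g_1((-3, 0)) = 0
  g_2((-3, 0)) = 0
Stationarity residual: grad f(x) + sum_i lambda_i a_i = (0, 0)
  -> stationarity OK
Primal feasibility (all g_i <= 0): OK
Dual feasibility (all lambda_i >= 0): FAILS
Complementary slackness (lambda_i * g_i(x) = 0 for all i): OK

Verdict: the first failing condition is dual_feasibility -> dual.

dual


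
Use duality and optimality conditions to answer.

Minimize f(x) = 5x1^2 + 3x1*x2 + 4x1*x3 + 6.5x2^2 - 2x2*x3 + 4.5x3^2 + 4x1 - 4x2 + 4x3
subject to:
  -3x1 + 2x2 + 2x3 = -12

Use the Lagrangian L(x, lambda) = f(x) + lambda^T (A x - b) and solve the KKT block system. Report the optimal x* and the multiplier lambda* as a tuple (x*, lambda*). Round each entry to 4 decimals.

Form the Lagrangian:
  L(x, lambda) = (1/2) x^T Q x + c^T x + lambda^T (A x - b)
Stationarity (grad_x L = 0): Q x + c + A^T lambda = 0.
Primal feasibility: A x = b.

This gives the KKT block system:
  [ Q   A^T ] [ x     ]   [-c ]
  [ A    0  ] [ lambda ] = [ b ]

Solving the linear system:
  x*      = (1.8365, -0.9946, -2.2506)
  lambda* = (3.4598)
  f(x*)   = 21.9198

x* = (1.8365, -0.9946, -2.2506), lambda* = (3.4598)


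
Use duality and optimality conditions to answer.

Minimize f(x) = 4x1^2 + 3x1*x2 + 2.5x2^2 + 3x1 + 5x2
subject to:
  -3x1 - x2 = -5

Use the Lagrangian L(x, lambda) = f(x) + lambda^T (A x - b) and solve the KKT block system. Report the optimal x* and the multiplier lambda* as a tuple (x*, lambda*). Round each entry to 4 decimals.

Form the Lagrangian:
  L(x, lambda) = (1/2) x^T Q x + c^T x + lambda^T (A x - b)
Stationarity (grad_x L = 0): Q x + c + A^T lambda = 0.
Primal feasibility: A x = b.

This gives the KKT block system:
  [ Q   A^T ] [ x     ]   [-c ]
  [ A    0  ] [ lambda ] = [ b ]

Solving the linear system:
  x*      = (2.0571, -1.1714)
  lambda* = (5.3143)
  f(x*)   = 13.4429

x* = (2.0571, -1.1714), lambda* = (5.3143)


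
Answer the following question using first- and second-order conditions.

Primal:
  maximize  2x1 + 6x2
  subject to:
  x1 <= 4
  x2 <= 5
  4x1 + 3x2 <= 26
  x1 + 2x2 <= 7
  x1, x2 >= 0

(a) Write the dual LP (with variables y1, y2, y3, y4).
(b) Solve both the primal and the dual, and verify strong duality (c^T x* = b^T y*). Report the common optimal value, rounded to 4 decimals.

The standard primal-dual pair for 'max c^T x s.t. A x <= b, x >= 0' is:
  Dual:  min b^T y  s.t.  A^T y >= c,  y >= 0.

So the dual LP is:
  minimize  4y1 + 5y2 + 26y3 + 7y4
  subject to:
    y1 + 4y3 + y4 >= 2
    y2 + 3y3 + 2y4 >= 6
    y1, y2, y3, y4 >= 0

Solving the primal: x* = (0, 3.5).
  primal value c^T x* = 21.
Solving the dual: y* = (0, 0, 0, 3).
  dual value b^T y* = 21.
Strong duality: c^T x* = b^T y*. Confirmed.

21


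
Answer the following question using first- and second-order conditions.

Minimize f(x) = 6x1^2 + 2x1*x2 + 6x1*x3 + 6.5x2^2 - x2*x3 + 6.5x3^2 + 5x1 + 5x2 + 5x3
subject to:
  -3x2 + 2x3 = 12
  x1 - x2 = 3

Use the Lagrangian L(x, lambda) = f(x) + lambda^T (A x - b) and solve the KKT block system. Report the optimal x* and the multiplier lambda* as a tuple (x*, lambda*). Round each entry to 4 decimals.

Form the Lagrangian:
  L(x, lambda) = (1/2) x^T Q x + c^T x + lambda^T (A x - b)
Stationarity (grad_x L = 0): Q x + c + A^T lambda = 0.
Primal feasibility: A x = b.

This gives the KKT block system:
  [ Q   A^T ] [ x     ]   [-c ]
  [ A    0  ] [ lambda ] = [ b ]

Solving the linear system:
  x*      = (-0.1877, -3.1877, 1.2184)
  lambda* = (-11.4505, -3.6826)
  f(x*)   = 68.8345

x* = (-0.1877, -3.1877, 1.2184), lambda* = (-11.4505, -3.6826)


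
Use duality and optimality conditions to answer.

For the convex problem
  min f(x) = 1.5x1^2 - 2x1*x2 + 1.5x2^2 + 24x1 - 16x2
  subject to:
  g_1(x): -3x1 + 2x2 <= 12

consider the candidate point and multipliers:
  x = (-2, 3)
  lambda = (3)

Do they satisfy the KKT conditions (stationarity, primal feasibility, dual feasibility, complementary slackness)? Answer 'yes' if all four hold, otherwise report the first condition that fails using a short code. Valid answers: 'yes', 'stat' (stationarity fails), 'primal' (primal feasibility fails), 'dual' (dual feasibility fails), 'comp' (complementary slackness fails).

Gradient of f: grad f(x) = Q x + c = (12, -3)
Constraint values g_i(x) = a_i^T x - b_i:
  g_1((-2, 3)) = 0
Stationarity residual: grad f(x) + sum_i lambda_i a_i = (3, 3)
  -> stationarity FAILS
Primal feasibility (all g_i <= 0): OK
Dual feasibility (all lambda_i >= 0): OK
Complementary slackness (lambda_i * g_i(x) = 0 for all i): OK

Verdict: the first failing condition is stationarity -> stat.

stat


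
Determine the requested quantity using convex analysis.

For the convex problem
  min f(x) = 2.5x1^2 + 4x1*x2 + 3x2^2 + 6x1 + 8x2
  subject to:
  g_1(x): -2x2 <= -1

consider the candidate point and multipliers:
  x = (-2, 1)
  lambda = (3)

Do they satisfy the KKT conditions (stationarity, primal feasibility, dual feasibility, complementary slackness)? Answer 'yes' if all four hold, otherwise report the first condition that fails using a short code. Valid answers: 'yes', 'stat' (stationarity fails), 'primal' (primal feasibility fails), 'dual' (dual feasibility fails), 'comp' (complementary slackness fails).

Gradient of f: grad f(x) = Q x + c = (0, 6)
Constraint values g_i(x) = a_i^T x - b_i:
  g_1((-2, 1)) = -1
Stationarity residual: grad f(x) + sum_i lambda_i a_i = (0, 0)
  -> stationarity OK
Primal feasibility (all g_i <= 0): OK
Dual feasibility (all lambda_i >= 0): OK
Complementary slackness (lambda_i * g_i(x) = 0 for all i): FAILS

Verdict: the first failing condition is complementary_slackness -> comp.

comp


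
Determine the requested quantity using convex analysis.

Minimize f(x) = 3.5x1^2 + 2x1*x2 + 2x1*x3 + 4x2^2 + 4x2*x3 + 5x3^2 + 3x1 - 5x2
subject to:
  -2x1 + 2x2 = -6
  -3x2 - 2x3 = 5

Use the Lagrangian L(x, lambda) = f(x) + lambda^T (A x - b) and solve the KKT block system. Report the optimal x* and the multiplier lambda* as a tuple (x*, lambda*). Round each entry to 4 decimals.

Form the Lagrangian:
  L(x, lambda) = (1/2) x^T Q x + c^T x + lambda^T (A x - b)
Stationarity (grad_x L = 0): Q x + c + A^T lambda = 0.
Primal feasibility: A x = b.

This gives the KKT block system:
  [ Q   A^T ] [ x     ]   [-c ]
  [ A    0  ] [ lambda ] = [ b ]

Solving the linear system:
  x*      = (1.3617, -1.6383, -0.0426)
  lambda* = (4.5851, -2.1277)
  f(x*)   = 25.2128

x* = (1.3617, -1.6383, -0.0426), lambda* = (4.5851, -2.1277)


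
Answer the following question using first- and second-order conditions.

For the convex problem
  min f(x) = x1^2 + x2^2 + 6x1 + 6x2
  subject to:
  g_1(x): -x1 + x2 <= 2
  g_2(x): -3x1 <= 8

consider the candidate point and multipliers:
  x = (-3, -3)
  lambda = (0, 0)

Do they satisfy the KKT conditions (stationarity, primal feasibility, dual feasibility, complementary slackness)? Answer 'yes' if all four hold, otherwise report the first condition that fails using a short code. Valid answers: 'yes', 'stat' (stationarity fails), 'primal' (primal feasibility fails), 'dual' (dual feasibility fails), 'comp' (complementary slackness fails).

Gradient of f: grad f(x) = Q x + c = (0, 0)
Constraint values g_i(x) = a_i^T x - b_i:
  g_1((-3, -3)) = -2
  g_2((-3, -3)) = 1
Stationarity residual: grad f(x) + sum_i lambda_i a_i = (0, 0)
  -> stationarity OK
Primal feasibility (all g_i <= 0): FAILS
Dual feasibility (all lambda_i >= 0): OK
Complementary slackness (lambda_i * g_i(x) = 0 for all i): OK

Verdict: the first failing condition is primal_feasibility -> primal.

primal


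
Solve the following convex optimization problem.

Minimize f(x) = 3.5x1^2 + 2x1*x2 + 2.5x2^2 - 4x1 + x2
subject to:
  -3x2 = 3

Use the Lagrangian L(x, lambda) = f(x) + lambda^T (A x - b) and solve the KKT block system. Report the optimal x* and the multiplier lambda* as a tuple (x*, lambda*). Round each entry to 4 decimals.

Form the Lagrangian:
  L(x, lambda) = (1/2) x^T Q x + c^T x + lambda^T (A x - b)
Stationarity (grad_x L = 0): Q x + c + A^T lambda = 0.
Primal feasibility: A x = b.

This gives the KKT block system:
  [ Q   A^T ] [ x     ]   [-c ]
  [ A    0  ] [ lambda ] = [ b ]

Solving the linear system:
  x*      = (0.8571, -1)
  lambda* = (-0.7619)
  f(x*)   = -1.0714

x* = (0.8571, -1), lambda* = (-0.7619)


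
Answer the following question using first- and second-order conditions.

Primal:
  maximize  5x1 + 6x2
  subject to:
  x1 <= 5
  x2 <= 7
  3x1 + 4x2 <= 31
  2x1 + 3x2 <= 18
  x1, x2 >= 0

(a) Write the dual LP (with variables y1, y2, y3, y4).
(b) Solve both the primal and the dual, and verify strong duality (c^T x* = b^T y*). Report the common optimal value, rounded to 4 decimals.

The standard primal-dual pair for 'max c^T x s.t. A x <= b, x >= 0' is:
  Dual:  min b^T y  s.t.  A^T y >= c,  y >= 0.

So the dual LP is:
  minimize  5y1 + 7y2 + 31y3 + 18y4
  subject to:
    y1 + 3y3 + 2y4 >= 5
    y2 + 4y3 + 3y4 >= 6
    y1, y2, y3, y4 >= 0

Solving the primal: x* = (5, 2.6667).
  primal value c^T x* = 41.
Solving the dual: y* = (1, 0, 0, 2).
  dual value b^T y* = 41.
Strong duality: c^T x* = b^T y*. Confirmed.

41


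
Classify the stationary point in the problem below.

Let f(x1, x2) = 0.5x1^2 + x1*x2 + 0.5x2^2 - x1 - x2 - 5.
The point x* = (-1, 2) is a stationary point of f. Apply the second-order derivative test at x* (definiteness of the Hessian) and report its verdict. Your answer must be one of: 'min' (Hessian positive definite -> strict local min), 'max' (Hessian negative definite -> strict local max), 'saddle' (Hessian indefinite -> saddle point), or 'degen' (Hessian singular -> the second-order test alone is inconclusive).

Compute the Hessian H = grad^2 f:
  H = [[1, 1], [1, 1]]
Verify stationarity: grad f(x*) = H x* + g = (0, 0).
Eigenvalues of H: 0, 2.
H has a zero eigenvalue (singular; positive semidefinite but not definite), so H is neither positive definite, negative definite, nor indefinite. The second-order test alone is inconclusive -> degen.
(Indeed, f is constant along the null direction of H through x*, so x* is not a strict local extremum.)

degen


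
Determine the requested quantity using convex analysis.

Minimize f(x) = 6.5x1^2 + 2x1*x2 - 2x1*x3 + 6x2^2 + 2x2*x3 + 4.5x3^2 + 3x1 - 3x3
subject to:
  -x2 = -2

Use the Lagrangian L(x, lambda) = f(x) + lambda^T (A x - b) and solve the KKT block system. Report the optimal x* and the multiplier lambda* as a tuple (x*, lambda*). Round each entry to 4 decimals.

Form the Lagrangian:
  L(x, lambda) = (1/2) x^T Q x + c^T x + lambda^T (A x - b)
Stationarity (grad_x L = 0): Q x + c + A^T lambda = 0.
Primal feasibility: A x = b.

This gives the KKT block system:
  [ Q   A^T ] [ x     ]   [-c ]
  [ A    0  ] [ lambda ] = [ b ]

Solving the linear system:
  x*      = (-0.5752, 2, -0.2389)
  lambda* = (22.3717)
  f(x*)   = 21.8673

x* = (-0.5752, 2, -0.2389), lambda* = (22.3717)


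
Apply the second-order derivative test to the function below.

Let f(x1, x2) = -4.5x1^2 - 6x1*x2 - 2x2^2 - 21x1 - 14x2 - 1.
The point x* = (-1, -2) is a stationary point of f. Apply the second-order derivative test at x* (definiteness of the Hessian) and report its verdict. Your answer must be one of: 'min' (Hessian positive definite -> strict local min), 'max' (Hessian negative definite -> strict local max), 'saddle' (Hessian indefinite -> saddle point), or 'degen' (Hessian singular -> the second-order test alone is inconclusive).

Compute the Hessian H = grad^2 f:
  H = [[-9, -6], [-6, -4]]
Verify stationarity: grad f(x*) = H x* + g = (0, 0).
Eigenvalues of H: -13, 0.
H has a zero eigenvalue (singular; negative semidefinite but not definite), so H is neither positive definite, negative definite, nor indefinite. The second-order test alone is inconclusive -> degen.
(Indeed, f is constant along the null direction of H through x*, so x* is not a strict local extremum.)

degen


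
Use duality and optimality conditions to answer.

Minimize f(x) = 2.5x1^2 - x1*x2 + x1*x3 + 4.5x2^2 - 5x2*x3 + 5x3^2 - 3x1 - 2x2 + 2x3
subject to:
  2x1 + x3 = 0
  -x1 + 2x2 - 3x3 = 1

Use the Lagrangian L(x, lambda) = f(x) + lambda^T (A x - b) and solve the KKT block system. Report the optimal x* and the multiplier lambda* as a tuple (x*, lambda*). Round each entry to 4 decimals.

Form the Lagrangian:
  L(x, lambda) = (1/2) x^T Q x + c^T x + lambda^T (A x - b)
Stationarity (grad_x L = 0): Q x + c + A^T lambda = 0.
Primal feasibility: A x = b.

This gives the KKT block system:
  [ Q   A^T ] [ x     ]   [-c ]
  [ A    0  ] [ lambda ] = [ b ]

Solving the linear system:
  x*      = (0.1675, 0.0813, -0.3349)
  lambda* = (1.2297, -0.1196)
  f(x*)   = -0.6077

x* = (0.1675, 0.0813, -0.3349), lambda* = (1.2297, -0.1196)


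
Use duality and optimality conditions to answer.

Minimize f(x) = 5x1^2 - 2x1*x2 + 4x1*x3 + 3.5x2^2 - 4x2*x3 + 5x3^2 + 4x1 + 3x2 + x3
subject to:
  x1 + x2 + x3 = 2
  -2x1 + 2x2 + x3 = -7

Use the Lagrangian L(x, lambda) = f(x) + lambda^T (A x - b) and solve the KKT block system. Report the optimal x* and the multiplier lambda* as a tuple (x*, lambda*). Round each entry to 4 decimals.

Form the Lagrangian:
  L(x, lambda) = (1/2) x^T Q x + c^T x + lambda^T (A x - b)
Stationarity (grad_x L = 0): Q x + c + A^T lambda = 0.
Primal feasibility: A x = b.

This gives the KKT block system:
  [ Q   A^T ] [ x     ]   [-c ]
  [ A    0  ] [ lambda ] = [ b ]

Solving the linear system:
  x*      = (2.9263, -0.2211, -0.7053)
  lambda* = (-14.6526, 8.1158)
  f(x*)   = 48.2263

x* = (2.9263, -0.2211, -0.7053), lambda* = (-14.6526, 8.1158)


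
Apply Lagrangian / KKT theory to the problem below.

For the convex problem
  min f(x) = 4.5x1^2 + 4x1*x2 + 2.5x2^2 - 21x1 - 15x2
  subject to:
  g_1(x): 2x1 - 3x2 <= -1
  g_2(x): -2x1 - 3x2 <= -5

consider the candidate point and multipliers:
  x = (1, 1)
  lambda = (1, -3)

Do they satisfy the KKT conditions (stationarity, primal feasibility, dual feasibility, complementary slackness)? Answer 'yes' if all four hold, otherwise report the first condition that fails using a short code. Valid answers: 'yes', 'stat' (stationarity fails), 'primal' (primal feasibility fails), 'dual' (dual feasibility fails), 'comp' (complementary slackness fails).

Gradient of f: grad f(x) = Q x + c = (-8, -6)
Constraint values g_i(x) = a_i^T x - b_i:
  g_1((1, 1)) = 0
  g_2((1, 1)) = 0
Stationarity residual: grad f(x) + sum_i lambda_i a_i = (0, 0)
  -> stationarity OK
Primal feasibility (all g_i <= 0): OK
Dual feasibility (all lambda_i >= 0): FAILS
Complementary slackness (lambda_i * g_i(x) = 0 for all i): OK

Verdict: the first failing condition is dual_feasibility -> dual.

dual


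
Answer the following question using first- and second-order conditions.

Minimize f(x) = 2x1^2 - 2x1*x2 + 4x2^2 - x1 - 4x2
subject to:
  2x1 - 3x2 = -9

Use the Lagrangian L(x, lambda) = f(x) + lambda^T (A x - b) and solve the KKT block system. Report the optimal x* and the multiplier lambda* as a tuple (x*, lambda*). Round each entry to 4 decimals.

Form the Lagrangian:
  L(x, lambda) = (1/2) x^T Q x + c^T x + lambda^T (A x - b)
Stationarity (grad_x L = 0): Q x + c + A^T lambda = 0.
Primal feasibility: A x = b.

This gives the KKT block system:
  [ Q   A^T ] [ x     ]   [-c ]
  [ A    0  ] [ lambda ] = [ b ]

Solving the linear system:
  x*      = (-1.2955, 2.1364)
  lambda* = (5.2273)
  f(x*)   = 19.8977

x* = (-1.2955, 2.1364), lambda* = (5.2273)


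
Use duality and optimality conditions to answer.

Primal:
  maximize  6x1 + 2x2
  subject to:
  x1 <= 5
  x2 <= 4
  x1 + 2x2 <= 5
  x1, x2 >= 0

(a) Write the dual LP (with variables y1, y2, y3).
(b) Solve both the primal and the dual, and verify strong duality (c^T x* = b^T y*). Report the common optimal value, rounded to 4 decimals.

The standard primal-dual pair for 'max c^T x s.t. A x <= b, x >= 0' is:
  Dual:  min b^T y  s.t.  A^T y >= c,  y >= 0.

So the dual LP is:
  minimize  5y1 + 4y2 + 5y3
  subject to:
    y1 + y3 >= 6
    y2 + 2y3 >= 2
    y1, y2, y3 >= 0

Solving the primal: x* = (5, 0).
  primal value c^T x* = 30.
Solving the dual: y* = (5, 0, 1).
  dual value b^T y* = 30.
Strong duality: c^T x* = b^T y*. Confirmed.

30


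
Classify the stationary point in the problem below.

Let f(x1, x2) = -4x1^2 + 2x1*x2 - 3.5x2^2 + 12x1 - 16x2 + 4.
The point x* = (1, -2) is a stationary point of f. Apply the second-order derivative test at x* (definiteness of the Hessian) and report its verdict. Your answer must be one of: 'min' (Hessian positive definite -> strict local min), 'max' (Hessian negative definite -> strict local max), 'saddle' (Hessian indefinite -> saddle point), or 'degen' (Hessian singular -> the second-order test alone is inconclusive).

Compute the Hessian H = grad^2 f:
  H = [[-8, 2], [2, -7]]
Verify stationarity: grad f(x*) = H x* + g = (0, 0).
Eigenvalues of H: -9.5616, -5.4384.
Both eigenvalues < 0, so H is negative definite -> x* is a strict local max.

max


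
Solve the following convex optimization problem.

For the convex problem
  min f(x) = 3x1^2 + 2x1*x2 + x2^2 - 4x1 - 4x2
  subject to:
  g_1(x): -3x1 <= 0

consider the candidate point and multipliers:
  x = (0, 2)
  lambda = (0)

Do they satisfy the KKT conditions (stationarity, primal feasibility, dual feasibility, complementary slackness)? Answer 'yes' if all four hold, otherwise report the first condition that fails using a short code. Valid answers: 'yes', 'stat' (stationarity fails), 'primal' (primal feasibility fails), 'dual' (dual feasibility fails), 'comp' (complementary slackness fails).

Gradient of f: grad f(x) = Q x + c = (0, 0)
Constraint values g_i(x) = a_i^T x - b_i:
  g_1((0, 2)) = 0
Stationarity residual: grad f(x) + sum_i lambda_i a_i = (0, 0)
  -> stationarity OK
Primal feasibility (all g_i <= 0): OK
Dual feasibility (all lambda_i >= 0): OK
Complementary slackness (lambda_i * g_i(x) = 0 for all i): OK

Verdict: yes, KKT holds.

yes


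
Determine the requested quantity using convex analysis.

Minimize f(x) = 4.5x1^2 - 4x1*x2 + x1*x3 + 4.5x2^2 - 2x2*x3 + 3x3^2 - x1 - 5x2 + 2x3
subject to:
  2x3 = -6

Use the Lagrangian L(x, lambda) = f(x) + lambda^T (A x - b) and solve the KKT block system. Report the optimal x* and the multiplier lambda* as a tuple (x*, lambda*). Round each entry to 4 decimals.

Form the Lagrangian:
  L(x, lambda) = (1/2) x^T Q x + c^T x + lambda^T (A x - b)
Stationarity (grad_x L = 0): Q x + c + A^T lambda = 0.
Primal feasibility: A x = b.

This gives the KKT block system:
  [ Q   A^T ] [ x     ]   [-c ]
  [ A    0  ] [ lambda ] = [ b ]

Solving the linear system:
  x*      = (0.4923, 0.1077, -3)
  lambda* = (7.8615)
  f(x*)   = 20.0692

x* = (0.4923, 0.1077, -3), lambda* = (7.8615)


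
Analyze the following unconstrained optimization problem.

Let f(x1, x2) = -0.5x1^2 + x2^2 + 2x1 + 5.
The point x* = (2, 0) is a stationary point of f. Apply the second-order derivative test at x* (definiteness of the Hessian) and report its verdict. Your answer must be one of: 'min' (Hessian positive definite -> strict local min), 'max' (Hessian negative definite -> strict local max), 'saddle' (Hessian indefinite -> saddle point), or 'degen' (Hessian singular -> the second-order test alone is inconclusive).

Compute the Hessian H = grad^2 f:
  H = [[-1, 0], [0, 2]]
Verify stationarity: grad f(x*) = H x* + g = (0, 0).
Eigenvalues of H: -1, 2.
Eigenvalues have mixed signs, so H is indefinite -> x* is a saddle point.

saddle


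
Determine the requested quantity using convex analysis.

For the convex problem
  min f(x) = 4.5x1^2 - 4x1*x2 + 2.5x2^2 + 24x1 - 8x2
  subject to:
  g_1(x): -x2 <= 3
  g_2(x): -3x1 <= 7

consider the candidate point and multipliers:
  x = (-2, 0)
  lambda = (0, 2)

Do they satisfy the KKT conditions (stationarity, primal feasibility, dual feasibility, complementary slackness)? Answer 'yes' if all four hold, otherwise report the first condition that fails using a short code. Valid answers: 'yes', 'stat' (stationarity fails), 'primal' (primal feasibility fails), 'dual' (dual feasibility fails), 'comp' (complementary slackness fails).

Gradient of f: grad f(x) = Q x + c = (6, 0)
Constraint values g_i(x) = a_i^T x - b_i:
  g_1((-2, 0)) = -3
  g_2((-2, 0)) = -1
Stationarity residual: grad f(x) + sum_i lambda_i a_i = (0, 0)
  -> stationarity OK
Primal feasibility (all g_i <= 0): OK
Dual feasibility (all lambda_i >= 0): OK
Complementary slackness (lambda_i * g_i(x) = 0 for all i): FAILS

Verdict: the first failing condition is complementary_slackness -> comp.

comp


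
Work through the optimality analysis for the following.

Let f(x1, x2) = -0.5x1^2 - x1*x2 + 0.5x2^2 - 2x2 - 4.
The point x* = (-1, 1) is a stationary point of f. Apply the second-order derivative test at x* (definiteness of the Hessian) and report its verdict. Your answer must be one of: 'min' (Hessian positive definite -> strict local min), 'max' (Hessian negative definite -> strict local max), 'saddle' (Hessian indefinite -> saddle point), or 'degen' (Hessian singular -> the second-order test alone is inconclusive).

Compute the Hessian H = grad^2 f:
  H = [[-1, -1], [-1, 1]]
Verify stationarity: grad f(x*) = H x* + g = (0, 0).
Eigenvalues of H: -1.4142, 1.4142.
Eigenvalues have mixed signs, so H is indefinite -> x* is a saddle point.

saddle


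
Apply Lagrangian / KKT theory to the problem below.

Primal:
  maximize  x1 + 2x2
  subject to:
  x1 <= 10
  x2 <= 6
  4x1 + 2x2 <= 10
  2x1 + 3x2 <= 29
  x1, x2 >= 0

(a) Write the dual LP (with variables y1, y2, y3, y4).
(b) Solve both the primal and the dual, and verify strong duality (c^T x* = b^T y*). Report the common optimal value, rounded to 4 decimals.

The standard primal-dual pair for 'max c^T x s.t. A x <= b, x >= 0' is:
  Dual:  min b^T y  s.t.  A^T y >= c,  y >= 0.

So the dual LP is:
  minimize  10y1 + 6y2 + 10y3 + 29y4
  subject to:
    y1 + 4y3 + 2y4 >= 1
    y2 + 2y3 + 3y4 >= 2
    y1, y2, y3, y4 >= 0

Solving the primal: x* = (0, 5).
  primal value c^T x* = 10.
Solving the dual: y* = (0, 0, 1, 0).
  dual value b^T y* = 10.
Strong duality: c^T x* = b^T y*. Confirmed.

10


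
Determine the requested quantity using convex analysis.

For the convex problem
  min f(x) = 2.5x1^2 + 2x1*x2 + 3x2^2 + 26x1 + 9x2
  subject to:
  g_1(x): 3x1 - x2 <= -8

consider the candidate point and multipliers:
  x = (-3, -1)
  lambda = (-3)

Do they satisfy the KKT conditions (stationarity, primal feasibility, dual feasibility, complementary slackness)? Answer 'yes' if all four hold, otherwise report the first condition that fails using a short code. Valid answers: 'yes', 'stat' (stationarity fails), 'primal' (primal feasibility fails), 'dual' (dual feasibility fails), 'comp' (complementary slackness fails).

Gradient of f: grad f(x) = Q x + c = (9, -3)
Constraint values g_i(x) = a_i^T x - b_i:
  g_1((-3, -1)) = 0
Stationarity residual: grad f(x) + sum_i lambda_i a_i = (0, 0)
  -> stationarity OK
Primal feasibility (all g_i <= 0): OK
Dual feasibility (all lambda_i >= 0): FAILS
Complementary slackness (lambda_i * g_i(x) = 0 for all i): OK

Verdict: the first failing condition is dual_feasibility -> dual.

dual


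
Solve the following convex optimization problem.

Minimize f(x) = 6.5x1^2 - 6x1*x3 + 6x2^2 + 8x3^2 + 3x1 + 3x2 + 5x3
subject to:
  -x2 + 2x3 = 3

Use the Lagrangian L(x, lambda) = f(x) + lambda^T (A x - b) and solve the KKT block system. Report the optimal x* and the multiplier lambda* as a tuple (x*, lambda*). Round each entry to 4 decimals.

Form the Lagrangian:
  L(x, lambda) = (1/2) x^T Q x + c^T x + lambda^T (A x - b)
Stationarity (grad_x L = 0): Q x + c + A^T lambda = 0.
Primal feasibility: A x = b.

This gives the KKT block system:
  [ Q   A^T ] [ x     ]   [-c ]
  [ A    0  ] [ lambda ] = [ b ]

Solving the linear system:
  x*      = (0.2186, -1.0528, 0.9736)
  lambda* = (-9.6332)
  f(x*)   = 15.6325

x* = (0.2186, -1.0528, 0.9736), lambda* = (-9.6332)


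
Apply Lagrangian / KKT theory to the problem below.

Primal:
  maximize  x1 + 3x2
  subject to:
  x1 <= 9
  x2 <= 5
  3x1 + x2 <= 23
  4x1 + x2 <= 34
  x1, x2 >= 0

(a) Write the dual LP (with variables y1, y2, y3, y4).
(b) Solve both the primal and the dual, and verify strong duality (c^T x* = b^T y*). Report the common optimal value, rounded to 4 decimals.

The standard primal-dual pair for 'max c^T x s.t. A x <= b, x >= 0' is:
  Dual:  min b^T y  s.t.  A^T y >= c,  y >= 0.

So the dual LP is:
  minimize  9y1 + 5y2 + 23y3 + 34y4
  subject to:
    y1 + 3y3 + 4y4 >= 1
    y2 + y3 + y4 >= 3
    y1, y2, y3, y4 >= 0

Solving the primal: x* = (6, 5).
  primal value c^T x* = 21.
Solving the dual: y* = (0, 2.6667, 0.3333, 0).
  dual value b^T y* = 21.
Strong duality: c^T x* = b^T y*. Confirmed.

21


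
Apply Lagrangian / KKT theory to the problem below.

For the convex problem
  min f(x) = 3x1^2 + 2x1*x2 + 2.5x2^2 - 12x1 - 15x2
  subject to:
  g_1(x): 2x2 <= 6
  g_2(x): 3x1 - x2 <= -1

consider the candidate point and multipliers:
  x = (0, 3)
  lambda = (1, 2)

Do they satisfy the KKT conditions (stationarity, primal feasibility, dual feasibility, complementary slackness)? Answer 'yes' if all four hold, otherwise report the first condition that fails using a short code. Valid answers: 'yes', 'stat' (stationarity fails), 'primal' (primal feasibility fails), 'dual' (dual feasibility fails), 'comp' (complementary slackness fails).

Gradient of f: grad f(x) = Q x + c = (-6, 0)
Constraint values g_i(x) = a_i^T x - b_i:
  g_1((0, 3)) = 0
  g_2((0, 3)) = -2
Stationarity residual: grad f(x) + sum_i lambda_i a_i = (0, 0)
  -> stationarity OK
Primal feasibility (all g_i <= 0): OK
Dual feasibility (all lambda_i >= 0): OK
Complementary slackness (lambda_i * g_i(x) = 0 for all i): FAILS

Verdict: the first failing condition is complementary_slackness -> comp.

comp


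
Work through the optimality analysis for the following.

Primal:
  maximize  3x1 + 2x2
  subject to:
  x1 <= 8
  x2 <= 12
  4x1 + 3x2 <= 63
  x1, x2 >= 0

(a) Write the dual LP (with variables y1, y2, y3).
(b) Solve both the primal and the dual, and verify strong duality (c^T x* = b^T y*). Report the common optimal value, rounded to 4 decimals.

The standard primal-dual pair for 'max c^T x s.t. A x <= b, x >= 0' is:
  Dual:  min b^T y  s.t.  A^T y >= c,  y >= 0.

So the dual LP is:
  minimize  8y1 + 12y2 + 63y3
  subject to:
    y1 + 4y3 >= 3
    y2 + 3y3 >= 2
    y1, y2, y3 >= 0

Solving the primal: x* = (8, 10.3333).
  primal value c^T x* = 44.6667.
Solving the dual: y* = (0.3333, 0, 0.6667).
  dual value b^T y* = 44.6667.
Strong duality: c^T x* = b^T y*. Confirmed.

44.6667
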